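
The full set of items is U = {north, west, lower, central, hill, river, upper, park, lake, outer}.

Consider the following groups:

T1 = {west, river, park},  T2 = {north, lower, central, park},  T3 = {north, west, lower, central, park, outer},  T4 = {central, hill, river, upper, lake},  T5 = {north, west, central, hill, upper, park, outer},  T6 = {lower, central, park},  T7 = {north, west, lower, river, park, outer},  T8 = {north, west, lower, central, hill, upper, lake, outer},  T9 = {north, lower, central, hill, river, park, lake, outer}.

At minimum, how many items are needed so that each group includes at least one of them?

2

H = {upper, park} meets every group (each contains at least one member of H), and |H| = 2.
No single item lies in every group, so at least 2 are needed and 2 is optimal.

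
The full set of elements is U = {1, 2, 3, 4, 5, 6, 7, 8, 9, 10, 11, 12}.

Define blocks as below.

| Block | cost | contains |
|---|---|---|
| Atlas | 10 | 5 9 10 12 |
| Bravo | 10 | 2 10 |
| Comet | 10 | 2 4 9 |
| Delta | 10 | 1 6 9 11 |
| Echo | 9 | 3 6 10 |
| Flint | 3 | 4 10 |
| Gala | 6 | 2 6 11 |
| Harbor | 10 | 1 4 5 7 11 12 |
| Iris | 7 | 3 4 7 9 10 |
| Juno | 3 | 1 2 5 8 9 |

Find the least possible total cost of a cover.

Echo, Harbor, Juno together cover every element (Echo ∪ Harbor ∪ Juno = {1, 2, 3, 4, 5, 6, 7, 8, 9, 10, 11, 12}); total cost 9 + 10 + 3 = 22.
The greedy pick Juno, Flint, Gala, Iris, Atlas costs 29; no covering selection beats 22.

22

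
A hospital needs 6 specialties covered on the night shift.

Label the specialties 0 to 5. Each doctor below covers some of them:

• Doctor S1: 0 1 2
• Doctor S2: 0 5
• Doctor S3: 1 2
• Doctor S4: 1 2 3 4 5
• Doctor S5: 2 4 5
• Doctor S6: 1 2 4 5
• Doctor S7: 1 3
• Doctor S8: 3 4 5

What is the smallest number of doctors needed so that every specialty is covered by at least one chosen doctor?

Take {S2, S4}. Their union is {0, 1, 2, 3, 4, 5}, which is all 6 specialties.
No single doctor has all 6 specialties (the largest, S4, has 5), so 2 is optimal.

2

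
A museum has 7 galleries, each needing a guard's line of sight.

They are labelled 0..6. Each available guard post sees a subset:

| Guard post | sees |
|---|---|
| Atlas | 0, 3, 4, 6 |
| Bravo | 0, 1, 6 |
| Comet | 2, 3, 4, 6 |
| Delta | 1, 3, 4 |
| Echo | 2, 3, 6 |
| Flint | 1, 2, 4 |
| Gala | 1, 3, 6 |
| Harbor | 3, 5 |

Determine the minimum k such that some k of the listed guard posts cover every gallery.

3

Bravo and Flint and Harbor together: Bravo ∪ Flint ∪ Harbor = {0, 1, 2, 3, 4, 5, 6} — every gallery is covered.
Only Harbor contains 5, so Harbor is forced; the remaining 5 galleries need at least 2 more guard posts (each remaining guard post adds at most 3) — so at least 3 guard posts are needed, and 3 is optimal.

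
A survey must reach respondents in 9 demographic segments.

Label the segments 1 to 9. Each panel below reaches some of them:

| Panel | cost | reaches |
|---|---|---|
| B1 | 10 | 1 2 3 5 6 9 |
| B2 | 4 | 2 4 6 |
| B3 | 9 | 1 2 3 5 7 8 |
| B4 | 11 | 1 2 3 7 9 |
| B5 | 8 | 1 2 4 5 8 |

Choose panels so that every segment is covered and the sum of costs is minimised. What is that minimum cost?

B2, B4, B5 together cover every segment (B2 ∪ B4 ∪ B5 = {1, 2, 3, 4, 5, 6, 7, 8, 9}); total cost 4 + 11 + 8 = 23.
No covering selection has total cost below 23.

23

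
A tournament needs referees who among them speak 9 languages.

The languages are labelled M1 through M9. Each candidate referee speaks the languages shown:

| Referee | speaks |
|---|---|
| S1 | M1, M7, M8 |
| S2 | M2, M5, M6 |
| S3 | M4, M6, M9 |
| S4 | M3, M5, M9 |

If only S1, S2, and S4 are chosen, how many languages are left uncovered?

1

Union of S1, S2, S4 = {M1, M2, M3, M5, M6, M7, M8, M9}.
Not covered: M4 — 1 language.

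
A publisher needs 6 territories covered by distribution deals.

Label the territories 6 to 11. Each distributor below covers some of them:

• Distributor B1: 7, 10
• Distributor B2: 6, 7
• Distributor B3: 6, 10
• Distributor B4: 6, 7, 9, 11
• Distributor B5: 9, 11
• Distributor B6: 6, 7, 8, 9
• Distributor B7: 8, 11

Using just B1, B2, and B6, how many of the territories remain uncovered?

Union of B1, B2, B6 = {6, 7, 8, 9, 10}.
Not covered: 11 — 1 territory.

1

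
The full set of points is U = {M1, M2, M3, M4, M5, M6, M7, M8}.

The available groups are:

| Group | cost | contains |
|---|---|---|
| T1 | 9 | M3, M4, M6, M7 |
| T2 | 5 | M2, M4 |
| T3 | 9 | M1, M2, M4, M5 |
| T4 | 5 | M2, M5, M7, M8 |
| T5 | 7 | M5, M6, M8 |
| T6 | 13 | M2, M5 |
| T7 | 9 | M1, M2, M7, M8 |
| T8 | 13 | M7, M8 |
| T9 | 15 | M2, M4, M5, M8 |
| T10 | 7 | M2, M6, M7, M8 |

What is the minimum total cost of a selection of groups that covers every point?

23

T1, T4, T7 together cover every point (T1 ∪ T4 ∪ T7 = {M1, M2, M3, M4, M5, M6, M7, M8}); total cost 9 + 5 + 9 = 23.
No covering selection has total cost below 23.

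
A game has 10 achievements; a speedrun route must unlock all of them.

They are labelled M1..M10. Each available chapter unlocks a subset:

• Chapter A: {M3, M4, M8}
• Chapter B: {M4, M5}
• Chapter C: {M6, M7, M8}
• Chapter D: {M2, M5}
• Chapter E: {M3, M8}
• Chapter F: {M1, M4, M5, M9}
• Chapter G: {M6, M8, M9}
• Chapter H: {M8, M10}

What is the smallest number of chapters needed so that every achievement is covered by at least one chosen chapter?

5

C and D and E and F and H together: C ∪ D ∪ E ∪ F ∪ H = {M1, M2, M3, M4, M5, M6, M7, M8, M9, M10} — every achievement is covered.
No 4 of the 8 chapters cover everything (all 70 combinations miss at least one achievement), so 5 is optimal.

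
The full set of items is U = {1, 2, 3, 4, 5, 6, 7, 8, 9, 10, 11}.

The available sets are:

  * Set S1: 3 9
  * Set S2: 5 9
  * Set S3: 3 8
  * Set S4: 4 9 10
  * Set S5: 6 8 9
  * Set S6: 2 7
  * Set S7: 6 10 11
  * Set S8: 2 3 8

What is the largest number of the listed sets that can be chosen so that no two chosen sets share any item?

4

S2, S3, S6, S7 are pairwise disjoint (S2={5,9}; S3={3,8}; S6={2,7}; S7={6,10,11}).
Every remaining set overlaps one of these, and no 5 of the listed sets are pairwise disjoint, so 4 is the maximum.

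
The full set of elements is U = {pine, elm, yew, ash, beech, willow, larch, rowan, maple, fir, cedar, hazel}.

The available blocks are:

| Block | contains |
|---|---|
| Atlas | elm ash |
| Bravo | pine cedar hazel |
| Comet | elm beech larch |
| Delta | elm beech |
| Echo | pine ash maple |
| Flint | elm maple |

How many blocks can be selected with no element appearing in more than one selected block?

Bravo, Comet are pairwise disjoint (Bravo={pine,cedar,hazel}; Comet={elm,beech,larch}).
Every remaining block overlaps one of these, and no 3 of the listed blocks are pairwise disjoint, so 2 is the maximum.

2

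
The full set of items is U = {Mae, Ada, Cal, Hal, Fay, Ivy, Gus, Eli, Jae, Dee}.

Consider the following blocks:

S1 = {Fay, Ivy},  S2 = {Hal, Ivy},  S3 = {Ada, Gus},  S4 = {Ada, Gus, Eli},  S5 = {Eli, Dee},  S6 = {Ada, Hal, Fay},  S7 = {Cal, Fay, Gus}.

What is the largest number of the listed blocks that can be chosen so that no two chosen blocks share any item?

3

S2, S3, S5 are pairwise disjoint (S2={Hal,Ivy}; S3={Ada,Gus}; S5={Eli,Dee}).
Every remaining block overlaps one of these, and no 4 of the listed blocks are pairwise disjoint, so 3 is the maximum.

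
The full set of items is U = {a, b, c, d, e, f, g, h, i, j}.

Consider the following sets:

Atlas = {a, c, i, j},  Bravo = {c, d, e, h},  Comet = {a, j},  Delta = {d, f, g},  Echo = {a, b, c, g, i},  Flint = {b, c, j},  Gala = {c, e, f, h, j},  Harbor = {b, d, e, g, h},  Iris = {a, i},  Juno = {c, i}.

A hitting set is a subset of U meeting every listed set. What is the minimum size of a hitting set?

The 3 items {a, c, g} hit every set.
The sets Comet, Harbor, Juno are pairwise disjoint, so any hitting set needs a separate item for each — at least 3. Hence 3 is optimal.

3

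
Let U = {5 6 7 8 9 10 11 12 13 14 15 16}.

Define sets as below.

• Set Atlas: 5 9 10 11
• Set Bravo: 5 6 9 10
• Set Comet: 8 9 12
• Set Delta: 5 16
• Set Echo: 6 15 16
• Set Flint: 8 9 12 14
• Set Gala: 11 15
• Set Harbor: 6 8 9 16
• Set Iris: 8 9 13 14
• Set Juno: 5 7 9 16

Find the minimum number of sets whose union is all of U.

5

Take {Atlas, Comet, Echo, Iris, Juno}. Their union is {5, 6, 7, 8, 9, 10, 11, 12, 13, 14, 15, 16}, which is all 12 elements.
No 4 of the 10 sets cover everything (all 210 combinations miss at least one element), so 5 is optimal.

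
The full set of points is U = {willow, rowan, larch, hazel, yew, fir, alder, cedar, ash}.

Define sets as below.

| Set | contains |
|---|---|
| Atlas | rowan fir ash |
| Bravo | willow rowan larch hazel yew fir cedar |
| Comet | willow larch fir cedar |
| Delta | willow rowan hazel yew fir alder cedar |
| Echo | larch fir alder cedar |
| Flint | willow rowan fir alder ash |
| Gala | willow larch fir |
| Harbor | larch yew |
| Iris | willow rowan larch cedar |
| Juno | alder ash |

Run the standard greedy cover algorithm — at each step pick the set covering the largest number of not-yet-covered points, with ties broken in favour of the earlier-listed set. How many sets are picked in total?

Greedy: pick Bravo (covers 7 new) → pick Flint (covers 2 new). Total picks: 2.

2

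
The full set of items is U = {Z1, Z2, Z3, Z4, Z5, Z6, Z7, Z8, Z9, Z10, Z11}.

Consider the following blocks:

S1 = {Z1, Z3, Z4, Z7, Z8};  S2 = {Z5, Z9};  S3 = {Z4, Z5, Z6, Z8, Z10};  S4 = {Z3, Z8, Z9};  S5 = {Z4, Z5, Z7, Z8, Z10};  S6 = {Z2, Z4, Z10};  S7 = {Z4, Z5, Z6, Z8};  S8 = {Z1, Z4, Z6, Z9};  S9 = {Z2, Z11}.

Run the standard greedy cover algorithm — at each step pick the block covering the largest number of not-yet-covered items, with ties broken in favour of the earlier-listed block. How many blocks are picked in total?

4

Greedy: pick S1 (covers 5 new) → pick S3 (covers 3 new) → pick S9 (covers 2 new) → pick S2 (covers 1 new). Total picks: 4.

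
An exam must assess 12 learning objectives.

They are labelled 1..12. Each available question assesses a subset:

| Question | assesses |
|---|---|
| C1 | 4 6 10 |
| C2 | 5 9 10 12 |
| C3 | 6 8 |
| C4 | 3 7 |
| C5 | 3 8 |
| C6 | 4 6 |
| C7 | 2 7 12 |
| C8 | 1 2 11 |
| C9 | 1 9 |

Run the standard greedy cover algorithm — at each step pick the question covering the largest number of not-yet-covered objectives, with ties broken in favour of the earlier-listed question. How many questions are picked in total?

5

Greedy: pick C2 (covers 4 new) → pick C8 (covers 3 new) → pick C1 (covers 2 new) → pick C4 (covers 2 new) → pick C3 (covers 1 new). Total picks: 5.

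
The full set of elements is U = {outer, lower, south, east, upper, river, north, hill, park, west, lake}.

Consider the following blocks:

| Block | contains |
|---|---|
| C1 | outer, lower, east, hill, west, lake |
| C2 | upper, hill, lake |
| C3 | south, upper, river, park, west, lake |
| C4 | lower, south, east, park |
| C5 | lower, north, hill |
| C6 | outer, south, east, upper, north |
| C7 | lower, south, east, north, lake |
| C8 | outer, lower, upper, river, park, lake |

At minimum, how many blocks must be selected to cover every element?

3

C1 and C3 and C5 together: C1 ∪ C3 ∪ C5 = {outer, lower, south, east, upper, river, north, hill, park, west, lake} — every element is covered.
No 2 of the 8 blocks cover everything (all 28 combinations miss at least one element), so 3 is optimal.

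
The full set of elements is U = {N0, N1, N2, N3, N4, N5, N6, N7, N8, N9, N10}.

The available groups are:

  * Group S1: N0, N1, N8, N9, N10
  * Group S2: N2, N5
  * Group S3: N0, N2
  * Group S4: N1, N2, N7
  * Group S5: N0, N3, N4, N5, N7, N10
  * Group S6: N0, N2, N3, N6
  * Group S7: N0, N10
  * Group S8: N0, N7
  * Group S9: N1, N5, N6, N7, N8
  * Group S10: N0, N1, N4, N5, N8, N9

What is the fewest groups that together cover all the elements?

3

S5 and S6 and S10 together: S5 ∪ S6 ∪ S10 = {N0, N1, N2, N3, N4, N5, N6, N7, N8, N9, N10} — every element is covered.
No 2 of the 10 groups cover everything (all 45 combinations miss at least one element), so 3 is optimal.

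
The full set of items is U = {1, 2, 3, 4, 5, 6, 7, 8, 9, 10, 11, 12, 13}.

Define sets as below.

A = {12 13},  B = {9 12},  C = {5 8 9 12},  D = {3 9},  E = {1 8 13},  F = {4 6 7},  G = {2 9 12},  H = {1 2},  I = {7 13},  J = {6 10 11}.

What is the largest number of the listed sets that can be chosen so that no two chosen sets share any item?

4

D, H, I, J are pairwise disjoint (D={3,9}; H={1,2}; I={7,13}; J={6,10,11}).
Every remaining set overlaps one of these, and no 5 of the listed sets are pairwise disjoint, so 4 is the maximum.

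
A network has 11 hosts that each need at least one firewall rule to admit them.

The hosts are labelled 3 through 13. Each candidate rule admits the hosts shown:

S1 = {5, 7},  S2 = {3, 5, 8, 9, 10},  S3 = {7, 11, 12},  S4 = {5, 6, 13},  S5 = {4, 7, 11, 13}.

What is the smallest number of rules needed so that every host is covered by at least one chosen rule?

4

S2 and S3 and S4 and S5 together: S2 ∪ S3 ∪ S4 ∪ S5 = {3, 4, 5, 6, 7, 8, 9, 10, 11, 12, 13} — every host is covered.
No 3 of the 5 rules cover everything (all 10 combinations miss at least one host), so 4 is optimal.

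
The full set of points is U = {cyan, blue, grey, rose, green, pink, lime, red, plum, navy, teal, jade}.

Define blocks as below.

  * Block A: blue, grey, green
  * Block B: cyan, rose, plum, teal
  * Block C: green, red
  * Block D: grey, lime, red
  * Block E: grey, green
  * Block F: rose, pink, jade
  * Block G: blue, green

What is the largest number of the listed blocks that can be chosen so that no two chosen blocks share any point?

3

B, D, G are pairwise disjoint (B={cyan,rose,plum,teal}; D={grey,lime,red}; G={blue,green}).
Every remaining block overlaps one of these, and no 4 of the listed blocks are pairwise disjoint, so 3 is the maximum.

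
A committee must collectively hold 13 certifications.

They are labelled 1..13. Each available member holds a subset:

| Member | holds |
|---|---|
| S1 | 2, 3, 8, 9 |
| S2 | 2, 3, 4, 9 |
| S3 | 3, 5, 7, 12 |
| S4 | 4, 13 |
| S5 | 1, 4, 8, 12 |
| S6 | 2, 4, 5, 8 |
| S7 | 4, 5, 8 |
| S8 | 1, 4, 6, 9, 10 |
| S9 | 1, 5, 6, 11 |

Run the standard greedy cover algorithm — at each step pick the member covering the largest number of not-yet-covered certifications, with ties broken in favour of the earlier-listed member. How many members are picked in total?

5

Greedy: pick S8 (covers 5 new) → pick S3 (covers 4 new) → pick S1 (covers 2 new) → pick S4 (covers 1 new) → pick S9 (covers 1 new). Total picks: 5.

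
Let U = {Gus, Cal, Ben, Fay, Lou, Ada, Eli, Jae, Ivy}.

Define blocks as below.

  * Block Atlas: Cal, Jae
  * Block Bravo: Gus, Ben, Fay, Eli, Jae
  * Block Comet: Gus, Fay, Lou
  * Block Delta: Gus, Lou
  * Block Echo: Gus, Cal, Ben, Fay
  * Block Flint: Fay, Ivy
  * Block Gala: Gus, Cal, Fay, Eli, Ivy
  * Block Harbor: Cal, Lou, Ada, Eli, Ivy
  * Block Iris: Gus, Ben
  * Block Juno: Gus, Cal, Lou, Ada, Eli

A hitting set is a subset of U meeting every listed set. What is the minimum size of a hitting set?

Take H = {Gus, Cal, Ivy}. Each listed block contains at least one of these, so H is a hitting set of size 3.
The blocks Atlas, Delta, Flint are pairwise disjoint, so any hitting set needs a separate point for each — at least 3. Hence 3 is optimal.

3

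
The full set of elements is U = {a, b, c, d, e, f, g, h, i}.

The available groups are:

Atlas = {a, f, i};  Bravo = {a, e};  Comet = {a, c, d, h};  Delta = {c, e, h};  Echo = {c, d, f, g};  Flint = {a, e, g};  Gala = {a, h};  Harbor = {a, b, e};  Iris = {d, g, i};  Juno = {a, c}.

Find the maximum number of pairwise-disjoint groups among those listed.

Atlas, Delta are pairwise disjoint (Atlas={a,f,i}; Delta={c,e,h}).
Every remaining group overlaps one of these, and no 3 of the listed groups are pairwise disjoint, so 2 is the maximum.

2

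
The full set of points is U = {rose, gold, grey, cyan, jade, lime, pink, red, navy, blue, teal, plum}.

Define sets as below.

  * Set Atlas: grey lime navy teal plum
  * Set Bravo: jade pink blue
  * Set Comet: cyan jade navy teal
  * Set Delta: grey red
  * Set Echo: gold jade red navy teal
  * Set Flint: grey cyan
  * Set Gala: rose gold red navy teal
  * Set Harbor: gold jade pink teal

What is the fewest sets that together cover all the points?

4

Atlas and Bravo and Flint and Gala together: Atlas ∪ Bravo ∪ Flint ∪ Gala = {rose, gold, grey, cyan, jade, lime, pink, red, navy, blue, teal, plum} — every point is covered.
Only Gala contains rose, so Gala is forced; the remaining 7 points need at least 3 more sets (each remaining set adds at most 3) — so at least 4 sets are needed, and 4 is optimal.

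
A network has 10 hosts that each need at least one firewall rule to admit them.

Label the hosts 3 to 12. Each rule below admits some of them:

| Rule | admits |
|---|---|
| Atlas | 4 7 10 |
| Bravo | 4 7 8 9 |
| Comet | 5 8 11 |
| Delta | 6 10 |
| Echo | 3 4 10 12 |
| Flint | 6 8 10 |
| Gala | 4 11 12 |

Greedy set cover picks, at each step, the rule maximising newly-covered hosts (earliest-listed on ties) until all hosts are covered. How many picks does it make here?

4

Greedy: pick Bravo (covers 4 new) → pick Echo (covers 3 new) → pick Comet (covers 2 new) → pick Delta (covers 1 new). Total picks: 4.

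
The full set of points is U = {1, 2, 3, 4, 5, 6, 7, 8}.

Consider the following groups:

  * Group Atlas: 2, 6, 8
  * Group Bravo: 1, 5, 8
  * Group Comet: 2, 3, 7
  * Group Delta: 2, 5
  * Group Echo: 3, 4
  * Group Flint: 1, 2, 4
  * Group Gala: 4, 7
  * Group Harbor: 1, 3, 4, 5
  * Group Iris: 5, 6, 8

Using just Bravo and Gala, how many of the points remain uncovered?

3

Union of Bravo, Gala = {1, 4, 5, 7, 8}.
Not covered: 2, 3, 6 — 3 points.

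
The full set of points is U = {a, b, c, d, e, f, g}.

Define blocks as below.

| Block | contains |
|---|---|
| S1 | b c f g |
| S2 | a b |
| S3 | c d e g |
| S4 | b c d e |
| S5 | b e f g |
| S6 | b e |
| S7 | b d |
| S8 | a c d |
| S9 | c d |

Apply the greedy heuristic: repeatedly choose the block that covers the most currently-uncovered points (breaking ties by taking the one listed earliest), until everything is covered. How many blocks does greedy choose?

3

Greedy: pick S1 (covers 4 new) → pick S3 (covers 2 new) → pick S2 (covers 1 new). Total picks: 3.
(The true minimum cover uses only 2 blocks, so greedy is not optimal here.)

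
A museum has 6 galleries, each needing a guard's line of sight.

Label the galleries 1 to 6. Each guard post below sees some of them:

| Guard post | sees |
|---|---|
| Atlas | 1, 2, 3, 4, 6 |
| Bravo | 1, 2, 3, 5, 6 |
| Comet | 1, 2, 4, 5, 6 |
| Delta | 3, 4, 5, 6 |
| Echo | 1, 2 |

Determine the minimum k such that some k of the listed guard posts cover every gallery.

Bravo and Comet together: Bravo ∪ Comet = {1, 2, 3, 4, 5, 6} — every gallery is covered.
No single guard post has all 6 galleries (the largest, Atlas, has 5), so 2 is optimal.

2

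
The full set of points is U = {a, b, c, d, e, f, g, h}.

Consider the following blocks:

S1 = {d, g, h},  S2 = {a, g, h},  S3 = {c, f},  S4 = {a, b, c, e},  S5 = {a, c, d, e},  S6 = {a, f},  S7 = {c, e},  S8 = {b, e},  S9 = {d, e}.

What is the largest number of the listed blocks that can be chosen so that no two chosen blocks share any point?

S2, S3, S9 are pairwise disjoint (S2={a,g,h}; S3={c,f}; S9={d,e}).
Every remaining block overlaps one of these, and no 4 of the listed blocks are pairwise disjoint, so 3 is the maximum.

3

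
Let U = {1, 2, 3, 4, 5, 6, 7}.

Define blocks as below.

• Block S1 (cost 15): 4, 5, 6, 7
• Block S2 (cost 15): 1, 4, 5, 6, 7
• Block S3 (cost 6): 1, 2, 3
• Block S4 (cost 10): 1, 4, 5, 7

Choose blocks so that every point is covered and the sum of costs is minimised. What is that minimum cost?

S2, S3 together cover every point (S2 ∪ S3 = {1, 2, 3, 4, 5, 6, 7}); total cost 15 + 6 = 21.
The greedy pick S3, S4, S1 costs 31; no covering selection beats 21.

21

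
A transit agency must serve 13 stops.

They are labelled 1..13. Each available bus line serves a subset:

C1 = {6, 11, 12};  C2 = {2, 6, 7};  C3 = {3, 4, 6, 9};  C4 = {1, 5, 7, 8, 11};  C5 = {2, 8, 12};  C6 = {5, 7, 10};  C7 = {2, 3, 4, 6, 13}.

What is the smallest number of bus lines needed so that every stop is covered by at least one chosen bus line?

5

C1 and C3 and C4 and C6 and C7 together: C1 ∪ C3 ∪ C4 ∪ C6 ∪ C7 = {1, 2, 3, 4, 5, 6, 7, 8, 9, 10, 11, 12, 13} — every stop is covered.
No 4 of the 7 bus lines cover everything (all 35 combinations miss at least one stop), so 5 is optimal.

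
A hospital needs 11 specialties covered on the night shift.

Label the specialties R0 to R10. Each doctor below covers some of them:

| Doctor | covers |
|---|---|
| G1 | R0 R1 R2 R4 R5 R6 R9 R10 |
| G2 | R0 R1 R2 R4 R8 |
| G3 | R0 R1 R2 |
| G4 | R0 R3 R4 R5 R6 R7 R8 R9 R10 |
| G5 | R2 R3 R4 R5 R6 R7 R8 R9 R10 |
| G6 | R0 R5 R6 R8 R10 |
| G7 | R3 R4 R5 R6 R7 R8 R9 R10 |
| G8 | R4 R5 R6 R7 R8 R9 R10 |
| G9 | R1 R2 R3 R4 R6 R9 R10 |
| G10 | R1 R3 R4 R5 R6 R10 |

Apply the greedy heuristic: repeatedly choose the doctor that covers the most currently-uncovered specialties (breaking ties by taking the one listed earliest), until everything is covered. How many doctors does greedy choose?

Greedy: pick G4 (covers 9 new) → pick G1 (covers 2 new). Total picks: 2.

2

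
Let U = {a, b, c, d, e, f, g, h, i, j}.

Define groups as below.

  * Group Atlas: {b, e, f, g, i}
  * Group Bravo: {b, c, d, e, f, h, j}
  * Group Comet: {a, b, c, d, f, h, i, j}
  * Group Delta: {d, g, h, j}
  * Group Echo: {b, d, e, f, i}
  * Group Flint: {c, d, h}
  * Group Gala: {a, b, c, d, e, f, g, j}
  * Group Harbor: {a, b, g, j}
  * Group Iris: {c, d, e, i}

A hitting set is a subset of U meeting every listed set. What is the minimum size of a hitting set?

Take T = {b, d}. Each listed group contains at least one of these, so T is a hitting set of size 2.
The groups Harbor, Iris are pairwise disjoint, so any hitting set needs a separate item for each — at least 2. Hence 2 is optimal.

2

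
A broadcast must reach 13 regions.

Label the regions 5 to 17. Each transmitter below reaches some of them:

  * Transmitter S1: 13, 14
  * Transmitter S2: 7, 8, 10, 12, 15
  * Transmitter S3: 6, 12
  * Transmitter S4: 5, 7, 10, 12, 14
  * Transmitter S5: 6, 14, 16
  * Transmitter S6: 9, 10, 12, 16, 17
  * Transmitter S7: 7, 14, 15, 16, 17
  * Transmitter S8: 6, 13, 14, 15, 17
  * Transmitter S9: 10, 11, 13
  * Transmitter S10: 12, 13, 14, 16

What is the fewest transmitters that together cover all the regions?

Take {S2, S4, S6, S8, S9}. Their union is {5, 6, 7, 8, 9, 10, 11, 12, 13, 14, 15, 16, 17}, which is all 13 regions.
No 4 of the 10 transmitters cover everything (all 210 combinations miss at least one region), so 5 is optimal.

5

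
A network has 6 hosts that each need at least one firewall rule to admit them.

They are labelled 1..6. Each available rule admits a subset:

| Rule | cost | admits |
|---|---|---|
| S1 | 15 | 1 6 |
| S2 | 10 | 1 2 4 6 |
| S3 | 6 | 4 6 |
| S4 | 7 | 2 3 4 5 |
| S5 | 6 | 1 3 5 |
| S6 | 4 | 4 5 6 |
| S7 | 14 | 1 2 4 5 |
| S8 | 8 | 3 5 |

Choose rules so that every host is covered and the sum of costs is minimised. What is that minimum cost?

16

S2, S5 together cover every host (S2 ∪ S5 = {1, 2, 3, 4, 5, 6}); total cost 10 + 6 = 16.
The greedy pick S6, S5, S4 costs 17; no covering selection beats 16.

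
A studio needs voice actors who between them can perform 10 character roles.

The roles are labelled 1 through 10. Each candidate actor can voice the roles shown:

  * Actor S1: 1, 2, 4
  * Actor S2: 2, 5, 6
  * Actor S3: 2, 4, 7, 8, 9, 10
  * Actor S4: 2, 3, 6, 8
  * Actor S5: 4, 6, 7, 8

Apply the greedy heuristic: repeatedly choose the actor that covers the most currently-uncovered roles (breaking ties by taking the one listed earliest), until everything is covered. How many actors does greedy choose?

Greedy: pick S3 (covers 6 new) → pick S2 (covers 2 new) → pick S1 (covers 1 new) → pick S4 (covers 1 new). Total picks: 4.

4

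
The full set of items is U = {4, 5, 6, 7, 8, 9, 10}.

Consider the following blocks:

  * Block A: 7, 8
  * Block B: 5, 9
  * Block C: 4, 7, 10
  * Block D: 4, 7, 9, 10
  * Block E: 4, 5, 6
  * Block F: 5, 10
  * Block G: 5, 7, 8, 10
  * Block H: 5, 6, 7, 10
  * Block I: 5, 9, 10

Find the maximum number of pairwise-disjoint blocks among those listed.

2

A, B are pairwise disjoint (A={7,8}; B={5,9}).
Every remaining block overlaps one of these, and no 3 of the listed blocks are pairwise disjoint, so 2 is the maximum.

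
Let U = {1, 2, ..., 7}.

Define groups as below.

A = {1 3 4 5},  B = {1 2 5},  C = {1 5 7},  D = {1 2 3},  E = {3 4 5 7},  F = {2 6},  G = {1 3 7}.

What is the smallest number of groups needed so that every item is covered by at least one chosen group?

A, F, and G cover everything between them: the union {1, 2, 3, 4, 5, 6, 7} is all of U.
Only F contains 6, so F is forced; the remaining 5 items need at least 2 more groups (each remaining group adds at most 4) — so at least 3 groups are needed, and 3 is optimal.

3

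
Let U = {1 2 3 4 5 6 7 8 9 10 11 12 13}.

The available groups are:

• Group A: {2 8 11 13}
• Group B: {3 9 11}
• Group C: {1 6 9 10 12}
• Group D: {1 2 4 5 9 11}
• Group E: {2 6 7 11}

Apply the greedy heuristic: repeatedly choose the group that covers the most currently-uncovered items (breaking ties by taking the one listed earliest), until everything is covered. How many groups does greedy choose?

Greedy: pick D (covers 6 new) → pick C (covers 3 new) → pick A (covers 2 new) → pick B (covers 1 new) → pick E (covers 1 new). Total picks: 5.

5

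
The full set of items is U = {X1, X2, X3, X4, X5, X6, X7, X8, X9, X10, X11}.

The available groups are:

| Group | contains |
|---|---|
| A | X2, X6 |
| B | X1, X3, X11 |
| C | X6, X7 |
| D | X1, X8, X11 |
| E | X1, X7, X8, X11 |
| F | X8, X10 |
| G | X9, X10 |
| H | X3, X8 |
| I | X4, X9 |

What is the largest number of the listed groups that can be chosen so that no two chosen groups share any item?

A, B, F, I are pairwise disjoint (A={X2,X6}; B={X1,X3,X11}; F={X8,X10}; I={X4,X9}).
Every remaining group overlaps one of these, and no 5 of the listed groups are pairwise disjoint, so 4 is the maximum.

4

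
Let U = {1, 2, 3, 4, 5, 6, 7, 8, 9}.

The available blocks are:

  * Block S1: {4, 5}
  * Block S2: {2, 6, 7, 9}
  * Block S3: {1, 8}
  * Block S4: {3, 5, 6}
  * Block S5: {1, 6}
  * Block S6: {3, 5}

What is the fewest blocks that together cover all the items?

S1, S2, S3, and S4 cover everything between them: the union {1, 2, 3, 4, 5, 6, 7, 8, 9} is all of U.
Only S2 contains 2, so S2 is forced; the remaining 5 items need at least 3 more blocks (each remaining block adds at most 2) — so at least 4 blocks are needed, and 4 is optimal.

4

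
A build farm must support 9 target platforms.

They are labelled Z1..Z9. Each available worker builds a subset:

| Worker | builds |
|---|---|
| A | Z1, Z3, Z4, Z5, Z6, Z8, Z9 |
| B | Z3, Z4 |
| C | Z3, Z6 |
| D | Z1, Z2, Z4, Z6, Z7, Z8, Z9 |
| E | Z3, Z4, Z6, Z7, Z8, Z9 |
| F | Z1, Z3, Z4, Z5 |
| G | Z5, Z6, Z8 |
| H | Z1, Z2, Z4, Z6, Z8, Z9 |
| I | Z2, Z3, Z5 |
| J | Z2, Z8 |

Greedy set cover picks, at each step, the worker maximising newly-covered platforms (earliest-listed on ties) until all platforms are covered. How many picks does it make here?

2

Greedy: pick A (covers 7 new) → pick D (covers 2 new). Total picks: 2.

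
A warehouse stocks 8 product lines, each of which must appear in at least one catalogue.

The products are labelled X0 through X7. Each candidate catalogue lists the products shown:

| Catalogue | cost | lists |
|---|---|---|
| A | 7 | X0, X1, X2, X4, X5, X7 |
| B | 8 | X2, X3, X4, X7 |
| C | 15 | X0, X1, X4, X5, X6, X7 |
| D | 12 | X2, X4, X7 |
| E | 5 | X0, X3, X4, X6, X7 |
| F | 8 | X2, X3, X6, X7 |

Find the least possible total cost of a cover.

A, E together cover every product (A ∪ E = {X0, X1, X2, X3, X4, X5, X6, X7}); total cost 7 + 5 = 12.
No covering selection has total cost below 12.

12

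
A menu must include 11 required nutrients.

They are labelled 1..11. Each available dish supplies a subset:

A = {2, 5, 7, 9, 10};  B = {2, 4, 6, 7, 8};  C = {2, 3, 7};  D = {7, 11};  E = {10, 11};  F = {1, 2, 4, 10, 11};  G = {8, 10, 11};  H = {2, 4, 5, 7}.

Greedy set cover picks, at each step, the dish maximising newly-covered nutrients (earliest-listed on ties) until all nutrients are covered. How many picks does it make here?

4

Greedy: pick A (covers 5 new) → pick B (covers 3 new) → pick F (covers 2 new) → pick C (covers 1 new). Total picks: 4.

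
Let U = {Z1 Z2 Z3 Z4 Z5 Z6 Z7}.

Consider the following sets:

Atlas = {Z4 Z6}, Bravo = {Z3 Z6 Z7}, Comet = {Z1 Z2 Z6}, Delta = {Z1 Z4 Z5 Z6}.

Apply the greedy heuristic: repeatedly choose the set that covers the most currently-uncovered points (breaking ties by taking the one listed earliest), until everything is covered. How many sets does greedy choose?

3

Greedy: pick Delta (covers 4 new) → pick Bravo (covers 2 new) → pick Comet (covers 1 new). Total picks: 3.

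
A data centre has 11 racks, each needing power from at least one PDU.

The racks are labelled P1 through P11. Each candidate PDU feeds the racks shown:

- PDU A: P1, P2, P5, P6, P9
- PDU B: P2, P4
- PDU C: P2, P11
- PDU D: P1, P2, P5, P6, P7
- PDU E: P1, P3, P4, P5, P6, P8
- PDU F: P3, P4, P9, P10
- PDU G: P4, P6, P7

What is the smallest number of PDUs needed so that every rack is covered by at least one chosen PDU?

C and D and E and F together: C ∪ D ∪ E ∪ F = {P1, P2, P3, P4, P5, P6, P7, P8, P9, P10, P11} — every rack is covered.
Only E contains P8, so E is forced; the remaining 5 racks need at least 3 more PDUs (each remaining PDU adds at most 2) — so at least 4 PDUs are needed, and 4 is optimal.

4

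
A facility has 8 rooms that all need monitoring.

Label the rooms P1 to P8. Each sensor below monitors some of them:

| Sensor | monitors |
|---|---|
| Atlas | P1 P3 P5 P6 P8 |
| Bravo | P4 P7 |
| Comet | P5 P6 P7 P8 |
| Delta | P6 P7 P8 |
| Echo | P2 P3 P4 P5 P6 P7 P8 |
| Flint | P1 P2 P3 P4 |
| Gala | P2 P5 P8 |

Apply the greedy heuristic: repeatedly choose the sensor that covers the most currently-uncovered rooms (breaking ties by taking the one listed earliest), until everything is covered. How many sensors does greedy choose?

Greedy: pick Echo (covers 7 new) → pick Atlas (covers 1 new). Total picks: 2.

2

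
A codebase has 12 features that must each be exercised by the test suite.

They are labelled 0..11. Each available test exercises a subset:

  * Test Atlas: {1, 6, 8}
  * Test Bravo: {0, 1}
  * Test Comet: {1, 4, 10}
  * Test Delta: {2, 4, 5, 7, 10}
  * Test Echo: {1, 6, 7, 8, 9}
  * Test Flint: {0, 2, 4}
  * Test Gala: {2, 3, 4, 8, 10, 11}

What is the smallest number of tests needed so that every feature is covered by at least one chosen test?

4

Delta and Echo and Flint and Gala together: Delta ∪ Echo ∪ Flint ∪ Gala = {0, 1, 2, 3, 4, 5, 6, 7, 8, 9, 10, 11} — every feature is covered.
No 3 of the 7 tests cover everything (all 35 combinations miss at least one feature), so 4 is optimal.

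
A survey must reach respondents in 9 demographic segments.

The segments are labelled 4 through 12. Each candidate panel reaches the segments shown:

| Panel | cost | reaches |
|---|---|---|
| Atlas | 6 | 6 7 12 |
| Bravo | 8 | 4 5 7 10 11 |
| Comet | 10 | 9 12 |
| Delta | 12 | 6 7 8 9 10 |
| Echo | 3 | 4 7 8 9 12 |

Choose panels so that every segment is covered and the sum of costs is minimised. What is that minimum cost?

Atlas, Bravo, Echo together cover every segment (Atlas ∪ Bravo ∪ Echo = {4, 5, 6, 7, 8, 9, 10, 11, 12}); total cost 6 + 8 + 3 = 17.
No covering selection has total cost below 17.

17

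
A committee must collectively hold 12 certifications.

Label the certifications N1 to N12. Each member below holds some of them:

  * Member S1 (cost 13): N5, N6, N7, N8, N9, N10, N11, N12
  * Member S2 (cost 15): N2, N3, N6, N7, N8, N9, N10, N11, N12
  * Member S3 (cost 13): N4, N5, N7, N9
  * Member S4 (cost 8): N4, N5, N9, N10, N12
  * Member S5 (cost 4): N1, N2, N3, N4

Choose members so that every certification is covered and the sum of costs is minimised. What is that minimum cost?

S1, S5 together cover every certification (S1 ∪ S5 = {N1, N2, N3, N4, N5, N6, N7, N8, N9, N10, N11, N12}); total cost 13 + 4 = 17.
No covering selection has total cost below 17.

17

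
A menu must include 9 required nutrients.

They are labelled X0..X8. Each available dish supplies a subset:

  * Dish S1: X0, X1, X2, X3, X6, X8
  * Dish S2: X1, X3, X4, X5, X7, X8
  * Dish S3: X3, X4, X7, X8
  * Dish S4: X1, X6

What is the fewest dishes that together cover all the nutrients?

2

Take {S1, S2}. Their union is {X0, X1, X2, X3, X4, X5, X6, X7, X8}, which is all 9 nutrients.
No single dish has all 9 nutrients (the largest, S1, has 6), so 2 is optimal.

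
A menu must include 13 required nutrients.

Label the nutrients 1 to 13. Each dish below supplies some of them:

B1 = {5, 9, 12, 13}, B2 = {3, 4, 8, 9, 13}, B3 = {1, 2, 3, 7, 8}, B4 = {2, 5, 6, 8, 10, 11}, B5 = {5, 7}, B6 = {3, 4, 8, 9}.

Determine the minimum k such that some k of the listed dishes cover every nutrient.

B1 and B3 and B4 and B6 together: B1 ∪ B3 ∪ B4 ∪ B6 = {1, 2, 3, 4, 5, 6, 7, 8, 9, 10, 11, 12, 13} — every nutrient is covered.
No 3 of the 6 dishes cover everything (all 20 combinations miss at least one nutrient), so 4 is optimal.

4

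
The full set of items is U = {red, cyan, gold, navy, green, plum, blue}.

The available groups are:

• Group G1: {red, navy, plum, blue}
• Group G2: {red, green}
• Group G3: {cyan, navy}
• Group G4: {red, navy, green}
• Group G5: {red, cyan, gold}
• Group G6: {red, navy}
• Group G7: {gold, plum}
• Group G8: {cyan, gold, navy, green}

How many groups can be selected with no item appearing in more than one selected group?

3

G2, G3, G7 are pairwise disjoint (G2={red,green}; G3={cyan,navy}; G7={gold,plum}).
Every remaining group overlaps one of these, and no 4 of the listed groups are pairwise disjoint, so 3 is the maximum.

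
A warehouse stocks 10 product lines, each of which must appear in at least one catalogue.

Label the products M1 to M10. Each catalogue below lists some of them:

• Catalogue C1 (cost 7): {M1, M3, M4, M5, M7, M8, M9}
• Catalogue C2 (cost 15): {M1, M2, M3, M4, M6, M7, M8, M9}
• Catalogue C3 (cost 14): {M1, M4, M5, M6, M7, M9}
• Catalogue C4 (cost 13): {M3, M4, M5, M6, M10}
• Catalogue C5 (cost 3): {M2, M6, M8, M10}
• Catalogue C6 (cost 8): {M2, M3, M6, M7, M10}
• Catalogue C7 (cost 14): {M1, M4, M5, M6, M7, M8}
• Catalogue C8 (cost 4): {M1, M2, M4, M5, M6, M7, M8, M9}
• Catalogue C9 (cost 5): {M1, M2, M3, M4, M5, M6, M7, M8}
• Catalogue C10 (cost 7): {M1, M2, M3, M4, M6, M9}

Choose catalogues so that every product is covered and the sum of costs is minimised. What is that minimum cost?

10

C1, C5 together cover every product (C1 ∪ C5 = {M1, M2, M3, M4, M5, M6, M7, M8, M9, M10}); total cost 7 + 3 = 10.
The greedy pick C8, C5, C9 costs 12; no covering selection beats 10.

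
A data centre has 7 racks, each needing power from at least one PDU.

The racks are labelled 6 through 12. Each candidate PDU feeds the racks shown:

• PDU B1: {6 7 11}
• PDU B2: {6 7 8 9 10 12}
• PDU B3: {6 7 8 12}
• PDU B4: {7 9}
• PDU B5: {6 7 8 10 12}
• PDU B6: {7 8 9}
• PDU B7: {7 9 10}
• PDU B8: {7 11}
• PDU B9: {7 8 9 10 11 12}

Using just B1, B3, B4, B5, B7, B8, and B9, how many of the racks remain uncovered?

Union of B1, B3, B4, B5, B7, B8, B9 = {6, 7, 8, 9, 10, 11, 12} — that's every rack, so 0 are uncovered.

0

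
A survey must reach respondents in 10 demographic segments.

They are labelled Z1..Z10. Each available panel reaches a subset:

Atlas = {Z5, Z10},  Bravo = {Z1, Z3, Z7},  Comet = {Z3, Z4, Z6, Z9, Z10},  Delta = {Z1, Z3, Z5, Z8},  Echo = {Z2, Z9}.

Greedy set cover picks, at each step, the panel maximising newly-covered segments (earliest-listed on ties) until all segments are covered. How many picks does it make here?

Greedy: pick Comet (covers 5 new) → pick Delta (covers 3 new) → pick Bravo (covers 1 new) → pick Echo (covers 1 new). Total picks: 4.

4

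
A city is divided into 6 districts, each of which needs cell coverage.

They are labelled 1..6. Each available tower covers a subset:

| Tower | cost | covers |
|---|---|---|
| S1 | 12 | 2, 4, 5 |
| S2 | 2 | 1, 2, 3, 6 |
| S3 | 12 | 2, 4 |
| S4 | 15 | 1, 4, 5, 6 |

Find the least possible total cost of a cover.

S1, S2 together cover every district (S1 ∪ S2 = {1, 2, 3, 4, 5, 6}); total cost 12 + 2 = 14.
No covering selection has total cost below 14.

14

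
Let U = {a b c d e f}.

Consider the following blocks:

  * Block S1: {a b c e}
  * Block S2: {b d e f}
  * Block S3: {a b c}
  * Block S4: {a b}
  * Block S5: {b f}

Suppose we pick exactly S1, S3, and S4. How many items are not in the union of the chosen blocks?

2

Union of S1, S3, S4 = {a, b, c, e}.
Not covered: d, f — 2 items.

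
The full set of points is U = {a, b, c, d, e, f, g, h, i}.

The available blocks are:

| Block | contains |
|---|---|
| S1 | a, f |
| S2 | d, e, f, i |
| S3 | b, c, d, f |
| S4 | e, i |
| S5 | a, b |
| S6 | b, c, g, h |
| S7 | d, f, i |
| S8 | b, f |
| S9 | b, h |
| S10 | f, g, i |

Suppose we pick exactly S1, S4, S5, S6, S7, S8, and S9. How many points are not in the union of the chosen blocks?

Union of S1, S4, S5, S6, S7, S8, S9 = {a, b, c, d, e, f, g, h, i} — that's every point, so 0 are uncovered.

0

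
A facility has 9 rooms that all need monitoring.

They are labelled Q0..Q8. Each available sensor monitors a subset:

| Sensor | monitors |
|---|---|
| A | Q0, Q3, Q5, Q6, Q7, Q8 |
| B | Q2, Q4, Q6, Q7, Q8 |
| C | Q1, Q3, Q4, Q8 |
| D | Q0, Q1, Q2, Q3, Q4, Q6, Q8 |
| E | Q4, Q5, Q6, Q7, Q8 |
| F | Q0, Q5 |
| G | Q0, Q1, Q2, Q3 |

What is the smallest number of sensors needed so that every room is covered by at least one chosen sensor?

Take {E, G}. Their union is {Q0, Q1, Q2, Q3, Q4, Q5, Q6, Q7, Q8}, which is all 9 rooms.
No single sensor has all 9 rooms (the largest, D, has 7), so 2 is optimal.

2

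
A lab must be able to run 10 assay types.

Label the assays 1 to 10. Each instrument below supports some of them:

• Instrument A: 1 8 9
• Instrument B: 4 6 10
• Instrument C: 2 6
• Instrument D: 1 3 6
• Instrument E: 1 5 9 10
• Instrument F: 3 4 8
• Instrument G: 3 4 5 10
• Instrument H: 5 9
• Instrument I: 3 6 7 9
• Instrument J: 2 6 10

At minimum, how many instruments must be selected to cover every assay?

A and G and I and J together: A ∪ G ∪ I ∪ J = {1, 2, 3, 4, 5, 6, 7, 8, 9, 10} — every assay is covered.
No 3 of the 10 instruments cover everything (all 120 combinations miss at least one assay), so 4 is optimal.

4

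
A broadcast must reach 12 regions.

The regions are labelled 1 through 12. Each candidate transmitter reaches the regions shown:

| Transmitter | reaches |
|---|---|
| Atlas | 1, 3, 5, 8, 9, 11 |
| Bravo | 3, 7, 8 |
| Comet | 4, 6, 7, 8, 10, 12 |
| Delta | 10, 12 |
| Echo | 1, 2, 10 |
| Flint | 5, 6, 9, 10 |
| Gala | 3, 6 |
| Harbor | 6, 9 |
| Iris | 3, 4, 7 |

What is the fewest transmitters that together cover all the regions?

3

Take {Atlas, Comet, Echo}. Their union is {1, 2, 3, 4, 5, 6, 7, 8, 9, 10, 11, 12}, which is all 12 regions.
Only Echo contains 2, so Echo is forced; the remaining 9 regions need at least 2 more transmitters (each remaining transmitter adds at most 5) — so at least 3 transmitters are needed, and 3 is optimal.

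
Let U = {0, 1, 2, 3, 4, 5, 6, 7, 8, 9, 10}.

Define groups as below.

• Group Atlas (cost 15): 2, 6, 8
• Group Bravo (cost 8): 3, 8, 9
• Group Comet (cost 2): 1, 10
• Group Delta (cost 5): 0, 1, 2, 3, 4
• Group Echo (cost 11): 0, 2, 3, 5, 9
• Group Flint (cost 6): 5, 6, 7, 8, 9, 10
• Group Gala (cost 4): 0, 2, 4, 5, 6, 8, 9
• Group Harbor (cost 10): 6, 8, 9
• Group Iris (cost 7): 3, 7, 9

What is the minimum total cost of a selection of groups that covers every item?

Delta, Flint together cover every item (Delta ∪ Flint = {0, 1, 2, 3, 4, 5, 6, 7, 8, 9, 10}); total cost 5 + 6 = 11.
The greedy pick Gala, Comet, Iris costs 13; no covering selection beats 11.

11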